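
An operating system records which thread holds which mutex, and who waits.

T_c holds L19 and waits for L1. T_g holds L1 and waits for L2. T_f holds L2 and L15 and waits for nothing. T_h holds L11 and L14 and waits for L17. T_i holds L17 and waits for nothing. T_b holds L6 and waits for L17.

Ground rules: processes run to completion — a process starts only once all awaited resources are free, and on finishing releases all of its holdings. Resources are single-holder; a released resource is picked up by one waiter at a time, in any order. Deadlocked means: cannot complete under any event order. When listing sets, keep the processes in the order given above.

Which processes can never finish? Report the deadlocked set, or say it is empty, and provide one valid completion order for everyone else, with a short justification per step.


No process is deadlocked.
Key observation: although several processes wait, no cycle exists — each chain bottoms out at a free runner.
A valid finishing order for the others: T_f, T_i, T_b, T_h, T_g, T_c.
Walking it through:
  T_f waits on nothing -> runs at once and releases L2 and L15
  T_i waits on nothing -> runs at once and releases L17
  T_b waits on L17 — all released -> runs and releases L6
  T_h waits on L17 — all released -> runs and releases L11 and L14
  T_g waits on L2 — all released -> runs and releases L1
  T_c waits on L1 — all released -> runs and releases L19


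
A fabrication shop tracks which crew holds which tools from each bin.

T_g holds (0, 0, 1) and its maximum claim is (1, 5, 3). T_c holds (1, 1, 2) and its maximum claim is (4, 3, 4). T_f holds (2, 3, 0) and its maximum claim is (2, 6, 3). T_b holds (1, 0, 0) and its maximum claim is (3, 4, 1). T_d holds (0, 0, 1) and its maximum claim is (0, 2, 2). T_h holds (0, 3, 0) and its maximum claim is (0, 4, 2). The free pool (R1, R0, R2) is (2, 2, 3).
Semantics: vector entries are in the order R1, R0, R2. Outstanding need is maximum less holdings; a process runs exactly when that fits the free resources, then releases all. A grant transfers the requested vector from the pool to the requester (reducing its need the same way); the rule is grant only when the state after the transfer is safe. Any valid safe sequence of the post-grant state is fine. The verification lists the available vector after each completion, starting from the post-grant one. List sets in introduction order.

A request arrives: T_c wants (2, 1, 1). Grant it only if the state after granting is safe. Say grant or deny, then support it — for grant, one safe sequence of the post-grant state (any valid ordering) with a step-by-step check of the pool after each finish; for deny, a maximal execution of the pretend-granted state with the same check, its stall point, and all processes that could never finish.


GRANT: granting preserves safety; a valid post-grant sequence is T_h, T_d, T_f, T_b, T_c, T_g.
Key observation: with (0, 1, 2) left after the transfer, T_h can run at once — the state stays safe.
Check on the post-grant state, step by step:
  pool = (0, 1, 2)
  T_h: need (0, 1, 2) fits (0, 1, 2); releases (0, 3, 0), pool now (0, 4, 2)
  T_d: need (0, 2, 1) fits (0, 4, 2); releases (0, 0, 1), pool now (0, 4, 3)
  T_f: need (0, 3, 3) fits (0, 4, 3); releases (2, 3, 0), pool now (2, 7, 3)
  T_b: need (2, 4, 1) fits (2, 7, 3); releases (1, 0, 0), pool now (3, 7, 3)
  T_c: need (1, 1, 1) fits (3, 7, 3); releases (3, 2, 3), pool now (6, 9, 6)
  T_g: need (1, 5, 2) fits (6, 9, 6); releases (0, 0, 1), pool now (6, 9, 7)


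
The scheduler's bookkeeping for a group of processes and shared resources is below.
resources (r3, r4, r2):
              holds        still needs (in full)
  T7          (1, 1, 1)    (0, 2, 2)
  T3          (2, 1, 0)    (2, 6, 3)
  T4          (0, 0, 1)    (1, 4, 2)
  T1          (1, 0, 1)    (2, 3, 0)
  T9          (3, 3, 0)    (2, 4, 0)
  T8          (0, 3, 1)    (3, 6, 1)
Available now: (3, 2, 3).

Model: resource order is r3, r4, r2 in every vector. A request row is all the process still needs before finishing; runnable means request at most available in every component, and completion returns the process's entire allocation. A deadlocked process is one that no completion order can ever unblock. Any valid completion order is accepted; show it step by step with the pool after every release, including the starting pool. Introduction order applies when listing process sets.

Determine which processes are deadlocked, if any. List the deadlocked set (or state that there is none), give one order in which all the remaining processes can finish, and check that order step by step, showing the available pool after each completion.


Deadlocked: T3, T4, T9 and T8.
Key observation: the pool after T7, T1 is (5, 3, 5); every surviving request exceeds it in r4, so progress ends there.
The rest can finish in the order T7, T1. Verifying each step:
  pool = (3, 2, 3)
  T7: need (0, 2, 2) fits (3, 2, 3); releases (1, 1, 1), pool now (4, 3, 4)
  T1: need (2, 3, 0) fits (4, 3, 4); releases (1, 0, 1), pool now (5, 3, 5)
None of the blocked processes ever fits:
  T3 cannot run: need (2, 6, 3) vs free (5, 3, 5) (insufficient r4)
  T4 cannot run: need (1, 4, 2) vs free (5, 3, 5) (insufficient r4)
  T9 cannot run: need (2, 4, 0) vs free (5, 3, 5) (insufficient r4)
  T8 cannot run: need (3, 6, 1) vs free (5, 3, 5) (insufficient r4)


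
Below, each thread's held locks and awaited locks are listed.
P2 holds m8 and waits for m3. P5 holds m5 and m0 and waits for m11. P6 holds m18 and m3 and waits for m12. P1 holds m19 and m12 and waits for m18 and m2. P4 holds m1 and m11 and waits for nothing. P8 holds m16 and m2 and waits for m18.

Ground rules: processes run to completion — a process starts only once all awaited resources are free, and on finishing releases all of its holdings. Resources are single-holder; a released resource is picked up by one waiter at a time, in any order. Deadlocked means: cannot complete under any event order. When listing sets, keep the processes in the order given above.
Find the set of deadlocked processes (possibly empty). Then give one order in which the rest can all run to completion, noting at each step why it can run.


The deadlocked set is P2, P6, P1 and P8.
Key observation: the wait chain closes on itself along P6 -> P1 -> P6; P8 is caught in further circular waits and P2 waits into the deadlock from upstream.
The rest can finish in the order P4, P5.
Check, step by step:
  run P4 (it waits on nothing); releases m1 and m11
  run P5 (all its waits — m11 — are resolved); releases m5 and m0


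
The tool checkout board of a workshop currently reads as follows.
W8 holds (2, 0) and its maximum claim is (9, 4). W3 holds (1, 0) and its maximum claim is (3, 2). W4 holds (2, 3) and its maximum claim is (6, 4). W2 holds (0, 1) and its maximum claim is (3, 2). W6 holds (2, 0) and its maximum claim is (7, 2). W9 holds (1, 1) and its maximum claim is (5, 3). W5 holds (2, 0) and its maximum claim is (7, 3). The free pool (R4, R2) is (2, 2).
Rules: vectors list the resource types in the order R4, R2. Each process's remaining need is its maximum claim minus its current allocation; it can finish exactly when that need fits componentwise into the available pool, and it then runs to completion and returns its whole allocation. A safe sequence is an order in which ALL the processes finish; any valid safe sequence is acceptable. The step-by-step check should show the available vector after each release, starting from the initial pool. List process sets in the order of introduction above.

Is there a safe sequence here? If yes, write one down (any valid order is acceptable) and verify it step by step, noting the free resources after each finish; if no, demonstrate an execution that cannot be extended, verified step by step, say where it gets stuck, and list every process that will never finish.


UNSAFE — no complete ordering exists.
Key observation: the wall is R4: completing W3, W2 brings the pool only to (3, 3), and all the rest need more.
A maximal execution: W3, W2 — then nothing else fits. Verifying each step:
  pool = (2, 2)
  run W3 (needs (2, 2), free (2, 2)); after release of (1, 0) the pool is (3, 2)
  run W2 (needs (3, 1), free (3, 2)); after release of (0, 1) the pool is (3, 3)
  blocked: W8 wants (7, 4), pool (3, 3) — not enough R4 and R2
  blocked: W4 wants (4, 1), pool (3, 3) — not enough R4
  blocked: W6 wants (5, 2), pool (3, 3) — not enough R4
  blocked: W9 wants (4, 2), pool (3, 3) — not enough R4
  blocked: W5 wants (5, 3), pool (3, 3) — not enough R4
Permanently blocked: W8, W4, W6, W9 and W5.


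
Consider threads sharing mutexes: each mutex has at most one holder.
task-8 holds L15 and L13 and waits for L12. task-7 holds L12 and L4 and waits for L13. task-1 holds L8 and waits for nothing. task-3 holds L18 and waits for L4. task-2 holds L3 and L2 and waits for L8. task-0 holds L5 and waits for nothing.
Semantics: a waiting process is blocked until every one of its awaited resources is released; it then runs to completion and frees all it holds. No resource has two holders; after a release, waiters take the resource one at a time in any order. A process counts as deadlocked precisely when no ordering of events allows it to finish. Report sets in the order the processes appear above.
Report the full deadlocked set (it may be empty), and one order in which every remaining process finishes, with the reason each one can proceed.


Deadlocked set: task-8, task-7 and task-3.
Key observation: the wait chain closes on itself along task-8 -> task-7 -> task-8; task-3 waits into the deadlock from upstream.
One completion order for the rest: task-1, task-0, task-2.
Walking it through:
  run task-1 (it waits on nothing); releases L8
  run task-0 (it waits on nothing); releases L5
  task-2 waits on L8 — all released -> runs and releases L3 and L2


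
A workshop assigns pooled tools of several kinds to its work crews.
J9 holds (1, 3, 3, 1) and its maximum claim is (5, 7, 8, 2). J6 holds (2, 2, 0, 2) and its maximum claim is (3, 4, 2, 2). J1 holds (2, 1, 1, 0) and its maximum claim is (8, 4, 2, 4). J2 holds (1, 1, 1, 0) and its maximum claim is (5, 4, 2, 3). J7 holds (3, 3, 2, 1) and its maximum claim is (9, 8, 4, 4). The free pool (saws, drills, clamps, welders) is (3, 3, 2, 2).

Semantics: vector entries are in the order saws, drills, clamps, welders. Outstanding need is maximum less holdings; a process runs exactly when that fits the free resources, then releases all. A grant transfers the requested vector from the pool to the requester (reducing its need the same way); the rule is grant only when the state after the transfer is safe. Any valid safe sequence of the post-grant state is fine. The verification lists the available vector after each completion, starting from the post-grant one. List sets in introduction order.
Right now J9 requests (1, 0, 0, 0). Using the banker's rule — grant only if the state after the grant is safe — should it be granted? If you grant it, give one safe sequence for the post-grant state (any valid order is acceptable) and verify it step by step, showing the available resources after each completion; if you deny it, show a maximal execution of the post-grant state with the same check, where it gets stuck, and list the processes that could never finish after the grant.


DENY: after the grant no complete ordering would exist.
Key observation: after J6, J2 the pool peaks at (5, 6, 3, 4), and each blocked process is short somewhere: J9 on clamps; J1 on saws; J7 on saws.
On the post-grant state, J6, J2 is a maximal run — nothing extends it. Check, step by step:
  pool = (2, 3, 2, 2)
  J6: need (1, 2, 2, 0) fits (2, 3, 2, 2); releases (2, 2, 0, 2), pool now (4, 5, 2, 4)
  J2: need (4, 3, 1, 3) fits (4, 5, 2, 4); releases (1, 1, 1, 0), pool now (5, 6, 3, 4)
  J9 cannot run: need (3, 4, 5, 1) vs free (5, 6, 3, 4) (insufficient clamps)
  J1 cannot run: need (6, 3, 1, 4) vs free (5, 6, 3, 4) (insufficient saws)
  J7 cannot run: need (6, 5, 2, 3) vs free (5, 6, 3, 4) (insufficient saws)
Post-grant, the permanently blocked set is J9, J1 and J7.


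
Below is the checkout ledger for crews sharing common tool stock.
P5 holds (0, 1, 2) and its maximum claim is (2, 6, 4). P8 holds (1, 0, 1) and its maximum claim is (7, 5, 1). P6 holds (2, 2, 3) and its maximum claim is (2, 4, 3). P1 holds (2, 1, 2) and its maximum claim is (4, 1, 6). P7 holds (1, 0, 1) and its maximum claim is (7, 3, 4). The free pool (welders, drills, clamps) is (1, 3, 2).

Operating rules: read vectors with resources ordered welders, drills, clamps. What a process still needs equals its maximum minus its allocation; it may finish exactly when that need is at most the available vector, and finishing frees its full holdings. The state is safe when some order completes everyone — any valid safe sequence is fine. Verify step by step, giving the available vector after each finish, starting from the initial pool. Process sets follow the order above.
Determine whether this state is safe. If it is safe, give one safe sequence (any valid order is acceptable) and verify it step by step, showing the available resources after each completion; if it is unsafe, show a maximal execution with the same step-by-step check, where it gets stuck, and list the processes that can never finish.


UNSAFE.
Key observation: after P6, P5, P1 complete, (5, 7, 9) is the best the pool ever gets, yet each leftover process wants more welders.
A maximal execution: P6, P5, P1 — then nothing else fits. Verifying each step:
  pool = (1, 3, 2)
  run P6 (needs (0, 2, 0), free (1, 3, 2)); after release of (2, 2, 3) the pool is (3, 5, 5)
  run P5 (needs (2, 5, 2), free (3, 5, 5)); after release of (0, 1, 2) the pool is (3, 6, 7)
  run P1 (needs (2, 0, 4), free (3, 6, 7)); after release of (2, 1, 2) the pool is (5, 7, 9)
  blocked: P8 wants (6, 5, 0), pool (5, 7, 9) — not enough welders
  blocked: P7 wants (6, 3, 3), pool (5, 7, 9) — not enough welders
Processes that can never finish: P8 and P7.


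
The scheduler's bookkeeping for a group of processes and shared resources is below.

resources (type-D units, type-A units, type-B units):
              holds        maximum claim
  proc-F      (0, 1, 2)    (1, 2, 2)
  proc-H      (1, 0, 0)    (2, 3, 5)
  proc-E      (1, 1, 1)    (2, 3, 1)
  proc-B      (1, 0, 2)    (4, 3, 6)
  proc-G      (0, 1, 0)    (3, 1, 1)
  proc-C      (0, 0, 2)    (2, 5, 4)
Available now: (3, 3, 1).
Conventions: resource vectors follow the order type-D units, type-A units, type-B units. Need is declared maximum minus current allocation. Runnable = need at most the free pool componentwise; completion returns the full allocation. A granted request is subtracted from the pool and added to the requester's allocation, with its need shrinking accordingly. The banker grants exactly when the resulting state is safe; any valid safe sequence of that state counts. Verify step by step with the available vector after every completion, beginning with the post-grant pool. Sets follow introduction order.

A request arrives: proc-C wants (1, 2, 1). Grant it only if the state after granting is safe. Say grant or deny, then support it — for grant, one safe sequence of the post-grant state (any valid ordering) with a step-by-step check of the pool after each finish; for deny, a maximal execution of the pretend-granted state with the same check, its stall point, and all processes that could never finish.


GRANT. The post-grant state is safe; one safe sequence: proc-F, proc-E, proc-C, proc-H, proc-B, proc-G.
Key observation: (2, 1, 0) free after granting still covers proc-F first, and each release covers the next.
Verifying the post-grant state step by step:
  pool = (2, 1, 0)
  proc-F needs (1, 1, 0) <= (2, 1, 0) -> finishes; pool += (0, 1, 2) = (2, 2, 2)
  proc-E needs (1, 2, 0) <= (2, 2, 2) -> finishes; pool += (1, 1, 1) = (3, 3, 3)
  proc-C needs (1, 3, 1) <= (3, 3, 3) -> finishes; pool += (1, 2, 3) = (4, 5, 6)
  proc-H needs (1, 3, 5) <= (4, 5, 6) -> finishes; pool += (1, 0, 0) = (5, 5, 6)
  proc-B needs (3, 3, 4) <= (5, 5, 6) -> finishes; pool += (1, 0, 2) = (6, 5, 8)
  proc-G needs (3, 0, 1) <= (6, 5, 8) -> finishes; pool += (0, 1, 0) = (6, 6, 8)


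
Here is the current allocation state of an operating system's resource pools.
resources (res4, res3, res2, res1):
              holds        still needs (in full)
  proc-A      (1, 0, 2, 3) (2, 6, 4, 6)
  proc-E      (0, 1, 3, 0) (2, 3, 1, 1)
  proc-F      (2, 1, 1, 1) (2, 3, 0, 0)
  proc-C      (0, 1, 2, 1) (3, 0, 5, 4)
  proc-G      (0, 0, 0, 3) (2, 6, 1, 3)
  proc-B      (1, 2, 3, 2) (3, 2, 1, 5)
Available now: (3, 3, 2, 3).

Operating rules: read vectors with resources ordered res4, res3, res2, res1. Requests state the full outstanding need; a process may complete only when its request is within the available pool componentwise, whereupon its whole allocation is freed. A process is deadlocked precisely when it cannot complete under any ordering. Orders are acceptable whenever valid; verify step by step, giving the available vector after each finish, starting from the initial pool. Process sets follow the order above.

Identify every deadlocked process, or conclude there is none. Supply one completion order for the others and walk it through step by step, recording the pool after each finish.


No process is deadlocked.
Key observation: proc-F can run right away; the returned allocation unlocks the remaining processes in turn.
One completion order for the rest: proc-F, proc-E, proc-C, proc-G, proc-A, proc-B. Verifying each step:
  pool = (3, 3, 2, 3)
  proc-F: need (2, 3, 0, 0) fits (3, 3, 2, 3); releases (2, 1, 1, 1), pool now (5, 4, 3, 4)
  proc-E: need (2, 3, 1, 1) fits (5, 4, 3, 4); releases (0, 1, 3, 0), pool now (5, 5, 6, 4)
  proc-C: need (3, 0, 5, 4) fits (5, 5, 6, 4); releases (0, 1, 2, 1), pool now (5, 6, 8, 5)
  proc-G: need (2, 6, 1, 3) fits (5, 6, 8, 5); releases (0, 0, 0, 3), pool now (5, 6, 8, 8)
  proc-A: need (2, 6, 4, 6) fits (5, 6, 8, 8); releases (1, 0, 2, 3), pool now (6, 6, 10, 11)
  proc-B: need (3, 2, 1, 5) fits (6, 6, 10, 11); releases (1, 2, 3, 2), pool now (7, 8, 13, 13)


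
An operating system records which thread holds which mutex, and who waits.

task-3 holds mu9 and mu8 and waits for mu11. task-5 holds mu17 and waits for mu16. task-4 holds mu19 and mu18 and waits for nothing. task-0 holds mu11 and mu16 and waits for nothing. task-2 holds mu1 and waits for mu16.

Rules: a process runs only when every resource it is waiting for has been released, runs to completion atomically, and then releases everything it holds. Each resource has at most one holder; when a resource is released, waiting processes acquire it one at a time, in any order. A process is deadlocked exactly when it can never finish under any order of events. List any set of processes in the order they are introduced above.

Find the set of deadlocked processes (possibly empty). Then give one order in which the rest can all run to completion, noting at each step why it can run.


No process is deadlocked.
Key observation: the wait relation is loop-free; peeling off processes with no waits unwinds the whole state.
A valid finishing order for the others: task-0, task-3, task-2, task-5, task-4.
Verifying each step:
  task-0 waits on nothing -> runs at once and releases mu11 and mu16
  task-3: everything it awaited (mu11) is free; runs, freeing mu9 and mu8
  task-2: everything it awaited (mu16) is free; runs, freeing mu1
  task-5: everything it awaited (mu16) is free; runs, freeing mu17
  task-4 waits on nothing -> runs at once and releases mu19 and mu18


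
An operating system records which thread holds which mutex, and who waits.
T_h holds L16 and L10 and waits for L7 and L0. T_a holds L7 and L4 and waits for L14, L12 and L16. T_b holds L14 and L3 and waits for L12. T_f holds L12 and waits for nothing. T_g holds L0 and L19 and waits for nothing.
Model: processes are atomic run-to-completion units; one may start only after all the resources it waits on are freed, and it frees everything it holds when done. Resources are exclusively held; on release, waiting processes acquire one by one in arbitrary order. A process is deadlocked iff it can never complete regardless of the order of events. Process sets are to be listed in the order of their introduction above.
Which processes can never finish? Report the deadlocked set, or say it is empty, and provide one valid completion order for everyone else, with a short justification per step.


Deadlocked set: T_h and T_a.
Key observation: the waits loop around T_h -> T_a -> T_h with no way out; no other process is dragged down with it.
A valid finishing order for the others: T_f, T_b, T_g.
Walking it through:
  T_f waits on nothing -> runs at once and releases L12
  run T_b (all its waits — L12 — are resolved); releases L14 and L3
  T_g waits on nothing -> runs at once and releases L0 and L19


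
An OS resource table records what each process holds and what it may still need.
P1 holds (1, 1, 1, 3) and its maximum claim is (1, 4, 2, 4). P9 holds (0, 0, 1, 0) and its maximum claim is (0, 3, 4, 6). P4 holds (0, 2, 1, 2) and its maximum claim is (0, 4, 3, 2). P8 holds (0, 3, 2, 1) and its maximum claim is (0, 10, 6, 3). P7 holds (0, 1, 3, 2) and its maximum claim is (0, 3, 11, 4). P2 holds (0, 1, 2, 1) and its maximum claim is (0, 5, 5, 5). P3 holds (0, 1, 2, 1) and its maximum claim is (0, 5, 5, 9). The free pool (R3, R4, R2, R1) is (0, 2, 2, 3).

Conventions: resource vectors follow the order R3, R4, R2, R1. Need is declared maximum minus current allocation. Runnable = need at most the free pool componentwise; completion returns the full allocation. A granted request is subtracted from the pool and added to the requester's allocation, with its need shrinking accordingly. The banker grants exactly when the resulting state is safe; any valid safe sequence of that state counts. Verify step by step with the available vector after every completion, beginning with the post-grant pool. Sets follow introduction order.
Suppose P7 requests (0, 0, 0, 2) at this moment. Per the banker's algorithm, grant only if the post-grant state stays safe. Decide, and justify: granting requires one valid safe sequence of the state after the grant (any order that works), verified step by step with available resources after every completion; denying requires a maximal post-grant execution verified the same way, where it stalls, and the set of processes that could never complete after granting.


DENY. Granting would leave the state unsafe.
Key observation: after P4, P1, P9, P2 the pool peaks at (1, 6, 7, 7), and each blocked process is short somewhere: P8 on R4; P7 on R2; P3 on R1.
On the post-grant state, P4, P1, P9, P2 is a maximal run — nothing extends it. Verifying each step:
  pool = (0, 2, 2, 1)
  P4 needs (0, 2, 2, 0) <= (0, 2, 2, 1) -> finishes; pool += (0, 2, 1, 2) = (0, 4, 3, 3)
  P1 needs (0, 3, 1, 1) <= (0, 4, 3, 3) -> finishes; pool += (1, 1, 1, 3) = (1, 5, 4, 6)
  P9 needs (0, 3, 3, 6) <= (1, 5, 4, 6) -> finishes; pool += (0, 0, 1, 0) = (1, 5, 5, 6)
  P2 needs (0, 4, 3, 4) <= (1, 5, 5, 6) -> finishes; pool += (0, 1, 2, 1) = (1, 6, 7, 7)
  blocked: P8 wants (0, 7, 4, 2), pool (1, 6, 7, 7) — not enough R4
  blocked: P7 wants (0, 2, 8, 0), pool (1, 6, 7, 7) — not enough R2
  blocked: P3 wants (0, 4, 3, 8), pool (1, 6, 7, 7) — not enough R1
Had the request been granted, P8, P7 and P3 could never finish.


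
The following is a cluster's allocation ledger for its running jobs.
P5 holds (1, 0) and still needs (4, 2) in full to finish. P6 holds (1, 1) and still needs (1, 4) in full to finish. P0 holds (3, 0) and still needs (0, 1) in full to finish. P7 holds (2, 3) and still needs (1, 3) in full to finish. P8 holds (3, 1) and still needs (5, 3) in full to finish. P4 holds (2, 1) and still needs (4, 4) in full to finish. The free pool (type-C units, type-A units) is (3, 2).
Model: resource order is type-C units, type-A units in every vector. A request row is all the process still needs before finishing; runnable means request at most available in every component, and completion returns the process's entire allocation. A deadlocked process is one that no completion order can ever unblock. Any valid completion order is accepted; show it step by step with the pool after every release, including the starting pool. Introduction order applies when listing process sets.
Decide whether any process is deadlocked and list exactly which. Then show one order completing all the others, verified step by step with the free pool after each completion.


Deadlocked: P6, P7, P8 and P4.
Key observation: type-A units is the bottleneck — with P0, P5 done the pool holds (7, 2), short of every remaining need.
The rest can finish in the order P0, P5. Step-by-step check:
  pool = (3, 2)
  P0: need (0, 1) fits (3, 2); releases (3, 0), pool now (6, 2)
  P5: need (4, 2) fits (6, 2); releases (1, 0), pool now (7, 2)
None of the blocked processes ever fits:
  blocked: P6 wants (1, 4), pool (7, 2) — not enough type-A units
  blocked: P7 wants (1, 3), pool (7, 2) — not enough type-A units
  blocked: P8 wants (5, 3), pool (7, 2) — not enough type-A units
  blocked: P4 wants (4, 4), pool (7, 2) — not enough type-A units


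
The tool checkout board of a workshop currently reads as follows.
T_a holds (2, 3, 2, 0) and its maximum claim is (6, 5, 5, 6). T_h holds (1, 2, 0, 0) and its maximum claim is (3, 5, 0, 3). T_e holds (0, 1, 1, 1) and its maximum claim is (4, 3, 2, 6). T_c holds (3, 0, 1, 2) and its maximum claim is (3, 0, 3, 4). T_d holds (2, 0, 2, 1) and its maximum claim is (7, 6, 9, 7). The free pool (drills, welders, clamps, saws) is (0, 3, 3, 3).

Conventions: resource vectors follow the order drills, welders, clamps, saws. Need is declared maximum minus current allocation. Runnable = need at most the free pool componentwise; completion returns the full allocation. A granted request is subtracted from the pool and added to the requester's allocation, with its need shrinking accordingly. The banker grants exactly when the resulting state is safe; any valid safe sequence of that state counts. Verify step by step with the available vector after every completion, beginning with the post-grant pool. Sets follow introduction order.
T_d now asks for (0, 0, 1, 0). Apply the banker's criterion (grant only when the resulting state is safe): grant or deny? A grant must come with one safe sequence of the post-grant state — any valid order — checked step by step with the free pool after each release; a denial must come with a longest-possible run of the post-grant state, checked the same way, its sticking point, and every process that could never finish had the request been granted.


GRANT: granting preserves safety; a valid post-grant sequence is T_c, T_h, T_e, T_a, T_d.
Key observation: the grant leaves (0, 3, 2, 3) free — enough for T_c, whose release restarts the cascade.
Verifying the post-grant state step by step:
  pool = (0, 3, 2, 3)
  T_c needs (0, 0, 2, 2) <= (0, 3, 2, 3) -> finishes; pool += (3, 0, 1, 2) = (3, 3, 3, 5)
  T_h needs (2, 3, 0, 3) <= (3, 3, 3, 5) -> finishes; pool += (1, 2, 0, 0) = (4, 5, 3, 5)
  T_e needs (4, 2, 1, 5) <= (4, 5, 3, 5) -> finishes; pool += (0, 1, 1, 1) = (4, 6, 4, 6)
  T_a needs (4, 2, 3, 6) <= (4, 6, 4, 6) -> finishes; pool += (2, 3, 2, 0) = (6, 9, 6, 6)
  T_d needs (5, 6, 6, 6) <= (6, 9, 6, 6) -> finishes; pool += (2, 0, 3, 1) = (8, 9, 9, 7)


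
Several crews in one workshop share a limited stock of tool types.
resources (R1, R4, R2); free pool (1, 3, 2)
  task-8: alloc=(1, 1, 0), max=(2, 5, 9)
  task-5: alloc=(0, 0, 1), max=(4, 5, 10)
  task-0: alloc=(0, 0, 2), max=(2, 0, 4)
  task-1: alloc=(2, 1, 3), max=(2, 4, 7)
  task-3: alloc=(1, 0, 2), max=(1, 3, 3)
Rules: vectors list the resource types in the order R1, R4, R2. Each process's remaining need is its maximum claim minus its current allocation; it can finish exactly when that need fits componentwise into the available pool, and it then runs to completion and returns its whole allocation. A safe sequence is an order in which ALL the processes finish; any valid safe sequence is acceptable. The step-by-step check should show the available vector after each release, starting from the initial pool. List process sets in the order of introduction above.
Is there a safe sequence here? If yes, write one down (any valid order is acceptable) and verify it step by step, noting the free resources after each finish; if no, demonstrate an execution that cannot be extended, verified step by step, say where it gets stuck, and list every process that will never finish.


SAFE — a valid safe sequence is task-3, task-0, task-1, task-8, task-5.
Key observation: the order's first zero-slack moment is task-3 ((0, 3, 1) needed, (1, 3, 2) free — a requested resource with nothing to spare).
Step-by-step check:
  pool = (1, 3, 2)
  task-3 needs (0, 3, 1) <= (1, 3, 2) -> finishes; pool += (1, 0, 2) = (2, 3, 4)
  task-0 needs (2, 0, 2) <= (2, 3, 4) -> finishes; pool += (0, 0, 2) = (2, 3, 6)
  task-1 needs (0, 3, 4) <= (2, 3, 6) -> finishes; pool += (2, 1, 3) = (4, 4, 9)
  task-8 needs (1, 4, 9) <= (4, 4, 9) -> finishes; pool += (1, 1, 0) = (5, 5, 9)
  task-5 needs (4, 5, 9) <= (5, 5, 9) -> finishes; pool += (0, 0, 1) = (5, 5, 10)


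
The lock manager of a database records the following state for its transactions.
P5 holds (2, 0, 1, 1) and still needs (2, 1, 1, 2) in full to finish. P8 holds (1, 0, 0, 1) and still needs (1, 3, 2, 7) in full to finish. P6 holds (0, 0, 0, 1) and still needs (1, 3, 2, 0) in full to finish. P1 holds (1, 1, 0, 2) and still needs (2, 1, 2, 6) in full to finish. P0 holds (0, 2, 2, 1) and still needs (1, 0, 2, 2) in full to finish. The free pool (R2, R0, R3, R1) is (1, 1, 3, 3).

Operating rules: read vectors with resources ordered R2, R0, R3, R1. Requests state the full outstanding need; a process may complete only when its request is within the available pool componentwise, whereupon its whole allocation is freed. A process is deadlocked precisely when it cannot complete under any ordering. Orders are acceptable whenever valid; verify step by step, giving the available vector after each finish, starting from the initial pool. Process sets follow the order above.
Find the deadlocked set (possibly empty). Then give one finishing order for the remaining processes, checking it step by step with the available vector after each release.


The deadlocked set is P5, P8 and P1.
Key observation: after P0, P6 the pool peaks at (1, 3, 5, 5), and each blocked process is short somewhere: P5 on R2; P8 on R1; P1 on R2, R1.
A valid finishing order for the others: P0, P6. Walking it through:
  pool = (1, 1, 3, 3)
  P0 needs (1, 0, 2, 2) <= (1, 1, 3, 3) -> finishes; pool += (0, 2, 2, 1) = (1, 3, 5, 4)
  P6 needs (1, 3, 2, 0) <= (1, 3, 5, 4) -> finishes; pool += (0, 0, 0, 1) = (1, 3, 5, 5)
The stuck group stays short no matter what:
  P5 still needs (2, 1, 1, 2) but only (1, 3, 5, 5) is free — short on R2
  P8 still needs (1, 3, 2, 7) but only (1, 3, 5, 5) is free — short on R1
  P1 still needs (2, 1, 2, 6) but only (1, 3, 5, 5) is free — short on R2 and R1


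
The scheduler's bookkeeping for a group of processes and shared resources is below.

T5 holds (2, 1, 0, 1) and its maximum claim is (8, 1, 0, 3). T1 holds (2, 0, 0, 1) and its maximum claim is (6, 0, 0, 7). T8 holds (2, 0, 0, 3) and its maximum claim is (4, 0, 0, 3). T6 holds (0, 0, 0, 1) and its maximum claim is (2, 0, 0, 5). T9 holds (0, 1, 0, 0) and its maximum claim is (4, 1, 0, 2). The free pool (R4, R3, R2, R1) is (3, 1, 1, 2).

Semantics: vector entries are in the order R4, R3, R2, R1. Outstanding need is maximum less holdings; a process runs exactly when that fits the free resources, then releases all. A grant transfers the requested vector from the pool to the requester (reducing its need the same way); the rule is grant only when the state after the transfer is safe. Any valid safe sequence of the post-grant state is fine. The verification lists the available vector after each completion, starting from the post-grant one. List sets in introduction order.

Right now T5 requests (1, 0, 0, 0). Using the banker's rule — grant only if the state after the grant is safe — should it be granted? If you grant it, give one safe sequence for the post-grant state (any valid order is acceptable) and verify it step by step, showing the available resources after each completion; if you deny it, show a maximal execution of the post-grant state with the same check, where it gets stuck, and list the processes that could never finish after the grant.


GRANT — the state after the grant stays safe, e.g. via T8, T6, T9, T1, T5.
Key observation: even at the reduced pool (2, 1, 1, 2), T8 fits immediately, so safety survives the grant.
Check on the post-grant state, step by step:
  pool = (2, 1, 1, 2)
  run T8 (needs (2, 0, 0, 0), free (2, 1, 1, 2)); after release of (2, 0, 0, 3) the pool is (4, 1, 1, 5)
  run T6 (needs (2, 0, 0, 4), free (4, 1, 1, 5)); after release of (0, 0, 0, 1) the pool is (4, 1, 1, 6)
  run T9 (needs (4, 0, 0, 2), free (4, 1, 1, 6)); after release of (0, 1, 0, 0) the pool is (4, 2, 1, 6)
  run T1 (needs (4, 0, 0, 6), free (4, 2, 1, 6)); after release of (2, 0, 0, 1) the pool is (6, 2, 1, 7)
  run T5 (needs (5, 0, 0, 2), free (6, 2, 1, 7)); after release of (3, 1, 0, 1) the pool is (9, 3, 1, 8)


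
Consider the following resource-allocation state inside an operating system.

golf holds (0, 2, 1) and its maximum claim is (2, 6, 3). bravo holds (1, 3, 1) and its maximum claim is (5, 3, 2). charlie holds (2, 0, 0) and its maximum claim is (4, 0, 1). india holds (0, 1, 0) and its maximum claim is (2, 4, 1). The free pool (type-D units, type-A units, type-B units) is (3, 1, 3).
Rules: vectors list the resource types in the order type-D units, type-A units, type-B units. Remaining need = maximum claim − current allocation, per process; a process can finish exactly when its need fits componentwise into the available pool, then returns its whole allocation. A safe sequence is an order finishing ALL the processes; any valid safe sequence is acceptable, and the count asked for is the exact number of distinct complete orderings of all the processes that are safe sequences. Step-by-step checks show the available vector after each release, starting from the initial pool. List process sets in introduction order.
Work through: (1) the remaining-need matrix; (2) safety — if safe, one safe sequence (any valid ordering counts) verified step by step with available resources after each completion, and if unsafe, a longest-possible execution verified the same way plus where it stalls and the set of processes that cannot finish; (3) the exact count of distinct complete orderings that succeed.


(1) Need matrix, components ordered type-D units, type-A units, type-B units:
  golf: (2, 4, 2)
  bravo: (4, 0, 1)
  charlie: (2, 0, 1)
  india: (2, 3, 1)
(2) SAFE. One safe sequence: charlie, bravo, india, golf.
Key observation: the order never hits an exact fit; charlie is the first step at the minimum slack of 1 on its requested resources ((2, 0, 1), (3, 1, 3) free).
Check, step by step:
  pool = (3, 1, 3)
  charlie needs (2, 0, 1) <= (3, 1, 3) -> finishes; pool += (2, 0, 0) = (5, 1, 3)
  bravo needs (4, 0, 1) <= (5, 1, 3) -> finishes; pool += (1, 3, 1) = (6, 4, 4)
  india needs (2, 3, 1) <= (6, 4, 4) -> finishes; pool += (0, 1, 0) = (6, 5, 4)
  golf needs (2, 4, 2) <= (6, 5, 4) -> finishes; pool += (0, 2, 1) = (6, 7, 5)
(3) Precisely 2 of the possible complete orderings are safe sequences.


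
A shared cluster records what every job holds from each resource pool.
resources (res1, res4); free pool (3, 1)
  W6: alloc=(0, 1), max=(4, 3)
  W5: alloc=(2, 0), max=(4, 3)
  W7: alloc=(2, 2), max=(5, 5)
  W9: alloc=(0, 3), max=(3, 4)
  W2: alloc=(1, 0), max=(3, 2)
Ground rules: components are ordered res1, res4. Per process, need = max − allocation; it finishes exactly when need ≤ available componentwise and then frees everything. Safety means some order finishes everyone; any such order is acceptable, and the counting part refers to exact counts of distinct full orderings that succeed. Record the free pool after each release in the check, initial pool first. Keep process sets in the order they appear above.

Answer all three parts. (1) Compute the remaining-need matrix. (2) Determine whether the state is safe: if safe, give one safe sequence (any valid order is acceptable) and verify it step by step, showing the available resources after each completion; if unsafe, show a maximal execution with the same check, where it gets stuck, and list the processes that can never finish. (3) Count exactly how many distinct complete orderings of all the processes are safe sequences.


(1) Outstanding need per process (order res1, res4):
  W6: (4, 2)
  W5: (2, 3)
  W7: (3, 3)
  W9: (3, 1)
  W2: (2, 2)
(2) The state is SAFE; one workable sequence: W9, W5, W2, W7, W6.
Key observation: W9 is the earliest step where a requested resource binds exactly: need (3, 1), pool (3, 1) at its turn.
Step-by-step check:
  pool = (3, 1)
  W9: need (3, 1) fits (3, 1); releases (0, 3), pool now (3, 4)
  W5: need (2, 3) fits (3, 4); releases (2, 0), pool now (5, 4)
  W2: need (2, 2) fits (5, 4); releases (1, 0), pool now (6, 4)
  W7: need (3, 3) fits (6, 4); releases (2, 2), pool now (8, 6)
  W6: need (4, 2) fits (8, 6); releases (0, 1), pool now (8, 7)
(3) The exact count: 18 of the possible complete orderings are safe sequences.


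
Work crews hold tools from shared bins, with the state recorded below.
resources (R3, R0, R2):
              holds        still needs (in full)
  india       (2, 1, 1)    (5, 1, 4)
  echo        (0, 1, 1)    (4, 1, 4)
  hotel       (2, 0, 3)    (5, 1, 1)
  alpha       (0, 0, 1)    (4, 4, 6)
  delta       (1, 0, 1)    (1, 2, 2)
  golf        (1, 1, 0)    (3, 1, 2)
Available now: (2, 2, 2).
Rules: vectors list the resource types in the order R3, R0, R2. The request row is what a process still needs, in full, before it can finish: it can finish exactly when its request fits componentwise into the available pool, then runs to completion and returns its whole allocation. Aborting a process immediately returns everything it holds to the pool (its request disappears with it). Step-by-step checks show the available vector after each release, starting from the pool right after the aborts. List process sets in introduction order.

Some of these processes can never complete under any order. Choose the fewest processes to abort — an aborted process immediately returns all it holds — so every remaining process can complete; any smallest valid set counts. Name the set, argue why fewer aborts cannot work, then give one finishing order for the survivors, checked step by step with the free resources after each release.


Minimum abort set: hotel.
Key observation: before aborting hotel, india was permanently blocked — no order could ever run it; afterwards it completes at step 3.
Minimality: the empty abort set fails — the state is deadlocked as it stands.
One survivor order: golf, delta, india, echo, alpha. Walking it through (post-abort pool first):
  pool = (4, 2, 5)
  run golf (needs (3, 1, 2), free (4, 2, 5)); after release of (1, 1, 0) the pool is (5, 3, 5)
  run delta (needs (1, 2, 2), free (5, 3, 5)); after release of (1, 0, 1) the pool is (6, 3, 6)
  run india (needs (5, 1, 4), free (6, 3, 6)); after release of (2, 1, 1) the pool is (8, 4, 7)
  run echo (needs (4, 1, 4), free (8, 4, 7)); after release of (0, 1, 1) the pool is (8, 5, 8)
  run alpha (needs (4, 4, 6), free (8, 5, 8)); after release of (0, 0, 1) the pool is (8, 5, 9)


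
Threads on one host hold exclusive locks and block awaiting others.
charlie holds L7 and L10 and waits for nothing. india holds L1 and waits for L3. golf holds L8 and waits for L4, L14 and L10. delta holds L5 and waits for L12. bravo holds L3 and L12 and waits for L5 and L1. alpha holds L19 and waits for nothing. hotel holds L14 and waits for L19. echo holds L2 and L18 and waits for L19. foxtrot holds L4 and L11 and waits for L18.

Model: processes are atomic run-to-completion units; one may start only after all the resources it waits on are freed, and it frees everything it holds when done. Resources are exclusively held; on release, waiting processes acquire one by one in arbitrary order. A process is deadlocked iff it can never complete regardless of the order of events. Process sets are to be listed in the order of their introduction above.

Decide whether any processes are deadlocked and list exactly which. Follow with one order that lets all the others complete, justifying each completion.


The deadlocked set is india, delta and bravo.
Key observation: the cycle india -> bravo -> india can never break — each member waits on the next; delta is caught in further circular waits.
The rest can finish in the order charlie, alpha, echo, hotel, foxtrot, golf.
Verifying each step:
  run charlie (it waits on nothing); releases L7 and L10
  run alpha (it waits on nothing); releases L19
  echo waits on L19 — all released -> runs and releases L2 and L18
  hotel waits on L19 — all released -> runs and releases L14
  foxtrot waits on L18 — all released -> runs and releases L4 and L11
  golf waits on L4, L14 and L10 — all released -> runs and releases L8
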